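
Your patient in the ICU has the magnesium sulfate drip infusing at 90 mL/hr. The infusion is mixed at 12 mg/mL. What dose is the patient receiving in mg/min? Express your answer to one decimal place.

18.0 mg/min

Drug rate = 90 mL/hr × 12 mg/mL = 1080 mg/hr
1080 mg/hr ÷ 60 min/hr = 18 mg/min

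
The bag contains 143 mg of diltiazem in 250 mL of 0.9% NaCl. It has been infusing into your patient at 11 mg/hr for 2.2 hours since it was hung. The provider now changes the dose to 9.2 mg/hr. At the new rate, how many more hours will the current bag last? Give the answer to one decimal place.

12.9 hours

Initial rate:
Concentration = 143 mg ÷ 250 mL = 0.572 mg/mL
Rate = 11 mg/hr ÷ 0.572 mg/mL = 19.23077 mL/hr
Volume infused so far = 19.23077 mL/hr × 2.2 hr = 42.30769 mL
Volume remaining = 250 − 42.30769 = 207.6923 mL
New rate:
Rate = 9.2 mg/hr ÷ 0.572 mg/mL = 16.08392 mL/hr
Time remaining = 207.6923 mL ÷ 16.08392 mL/hr = 12.91304 hr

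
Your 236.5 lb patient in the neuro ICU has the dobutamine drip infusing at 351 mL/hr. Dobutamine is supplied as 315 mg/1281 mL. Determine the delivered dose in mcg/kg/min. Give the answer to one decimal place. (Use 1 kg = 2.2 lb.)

13.4 mcg/kg/min

Weight = 236.5 lb ÷ 2.2 lb/kg = 107.5 kg
Concentration = 315 mg ÷ 1281 mL = 0.2459016 mg/mL = 245.9016 mcg/mL
Drug rate = 351 mL/hr × 245.9016 mcg/mL = 86311.48 mcg/hr
86311.48 mcg/hr ÷ 60 min/hr = 1438.525 mcg/min
1438.525 mcg/min ÷ 107.5 kg = 13.38162 mcg/kg/min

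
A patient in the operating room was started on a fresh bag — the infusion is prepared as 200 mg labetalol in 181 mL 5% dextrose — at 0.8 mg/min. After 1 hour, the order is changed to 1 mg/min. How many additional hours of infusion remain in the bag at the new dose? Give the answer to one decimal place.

Initial rate:
0.8 mg/min × 60 min/hr = 48 mg/hr
Concentration = 200 mg ÷ 181 mL = 1.104972 mg/mL
Rate = 48 mg/hr ÷ 1.104972 mg/mL = 43.44 mL/hr
Volume infused so far = 43.44 mL/hr × 1 hr = 43.44 mL
Volume remaining = 181 − 43.44 = 137.56 mL
New rate:
1 mg/min × 60 min/hr = 60 mg/hr
Rate = 60 mg/hr ÷ 1.104972 mg/mL = 54.3 mL/hr
Time remaining = 137.56 mL ÷ 54.3 mL/hr = 2.533333 hr

2.5 hours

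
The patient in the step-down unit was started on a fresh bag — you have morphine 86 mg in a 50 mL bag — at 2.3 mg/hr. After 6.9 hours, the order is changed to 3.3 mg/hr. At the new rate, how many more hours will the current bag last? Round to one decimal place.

21.3 hours

Initial rate:
Concentration = 86 mg ÷ 50 mL = 1.72 mg/mL
Rate = 2.3 mg/hr ÷ 1.72 mg/mL = 1.337209 mL/hr
Volume infused so far = 1.337209 mL/hr × 6.9 hr = 9.226744 mL
Volume remaining = 50 − 9.226744 = 40.77326 mL
New rate:
Rate = 3.3 mg/hr ÷ 1.72 mg/mL = 1.918605 mL/hr
Time remaining = 40.77326 mL ÷ 1.918605 mL/hr = 21.25152 hr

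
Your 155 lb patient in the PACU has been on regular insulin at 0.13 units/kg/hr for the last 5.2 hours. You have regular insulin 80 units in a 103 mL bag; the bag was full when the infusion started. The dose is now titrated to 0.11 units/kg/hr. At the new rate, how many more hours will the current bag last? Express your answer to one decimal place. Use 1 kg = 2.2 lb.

4.2 hours

Initial rate:
Weight = 155 lb ÷ 2.2 lb/kg = 70.45455 kg
Dose = 0.13 units/kg/hr × 70.45455 kg = 9.159091 units/hr
Concentration = 80 units ÷ 103 mL = 0.776699 units/mL
Rate = 9.159091 units/hr ÷ 0.776699 units/mL = 11.79233 mL/hr
Volume infused so far = 11.79233 mL/hr × 5.2 hr = 61.32011 mL
Volume remaining = 103 − 61.32011 = 41.67989 mL
New rate:
Dose = 0.11 units/kg/hr × 70.45455 kg = 7.75 units/hr
Rate = 7.75 units/hr ÷ 0.776699 units/mL = 9.978125 mL/hr
Time remaining = 41.67989 mL ÷ 9.978125 mL/hr = 4.177126 hr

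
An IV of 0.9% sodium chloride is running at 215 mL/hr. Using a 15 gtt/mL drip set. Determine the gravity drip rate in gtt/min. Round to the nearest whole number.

54 gtt/min

215 mL/hr ÷ 60 min/hr = 3.583333 mL/min
3.583333 mL/min × 15 gtt/mL = 53.75 gtt/min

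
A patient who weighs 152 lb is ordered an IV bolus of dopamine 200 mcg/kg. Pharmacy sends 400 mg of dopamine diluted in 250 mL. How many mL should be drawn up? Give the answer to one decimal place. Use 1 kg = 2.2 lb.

8.6 mL

Weight = 152 lb ÷ 2.2 lb/kg = 69.09091 kg
Dose = 200 mcg/kg × 69.09091 kg = 13818.18 mcg
Concentration = 400 mg ÷ 250 mL = 1.6 mg/mL = 1600 mcg/mL
Volume = 13818.18 mcg ÷ 1600 mcg/mL = 8.636364 mL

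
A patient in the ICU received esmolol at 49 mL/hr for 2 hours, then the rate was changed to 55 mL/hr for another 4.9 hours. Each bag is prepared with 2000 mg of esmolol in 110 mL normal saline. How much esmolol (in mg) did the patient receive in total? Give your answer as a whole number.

6682 mg

Concentration = 2000 mg ÷ 110 mL = 18.18182 mg/mL
Stage 1: 49 mL/hr × 2 hr = 98 mL → 98 mL × 18.18182 mg/mL = 1781.818 mg
Stage 2: 55 mL/hr × 4.9 hr = 269.5 mL → 269.5 mL × 18.18182 mg/mL = 4900 mg
Total = 1781.818 + 4900 = 6681.818 mg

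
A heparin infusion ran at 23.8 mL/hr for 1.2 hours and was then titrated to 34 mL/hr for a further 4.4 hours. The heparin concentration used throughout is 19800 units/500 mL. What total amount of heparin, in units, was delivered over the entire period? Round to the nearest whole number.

Concentration = 19800 units ÷ 500 mL = 39.6 units/mL
Stage 1: 23.8 mL/hr × 1.2 hr = 28.56 mL → 28.56 mL × 39.6 units/mL = 1130.976 units
Stage 2: 34 mL/hr × 4.4 hr = 149.6 mL → 149.6 mL × 39.6 units/mL = 5924.16 units
Total = 1130.976 + 5924.16 = 7055.136 units

7055 units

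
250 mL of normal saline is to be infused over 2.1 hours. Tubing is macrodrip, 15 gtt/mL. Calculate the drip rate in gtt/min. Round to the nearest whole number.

250 mL ÷ (2.1 hr × 60 = 126 min) = 1.984127 mL/min
1.984127 mL/min × 15 gtt/mL = 29.7619 gtt/min

30 gtt/min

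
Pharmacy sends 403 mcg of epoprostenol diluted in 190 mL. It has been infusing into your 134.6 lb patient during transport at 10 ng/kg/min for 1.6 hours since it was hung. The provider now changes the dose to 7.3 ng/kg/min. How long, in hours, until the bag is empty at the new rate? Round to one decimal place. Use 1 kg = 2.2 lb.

Initial rate:
Weight = 134.6 lb ÷ 2.2 lb/kg = 61.18182 kg
Dose = 10 ng/kg/min × 61.18182 kg = 611.8182 ng/min
611.8182 ng/min × 60 min/hr = 36709.09 ng/hr
Concentration = 403 mcg ÷ 190 mL = 2.121053 mcg/mL = 2121.053 ng/mL
Rate = 36709.09 ng/hr ÷ 2121.053 ng/mL = 17.30702 mL/hr
Volume infused so far = 17.30702 mL/hr × 1.6 hr = 27.69122 mL
Volume remaining = 190 − 27.69122 = 162.3088 mL
New rate:
Dose = 7.3 ng/kg/min × 61.18182 kg = 446.6273 ng/min
446.6273 ng/min × 60 min/hr = 26797.64 ng/hr
Rate = 26797.64 ng/hr ÷ 2121.053 ng/mL = 12.63412 mL/hr
Time remaining = 162.3088 mL ÷ 12.63412 mL/hr = 12.84686 hr

12.8 hours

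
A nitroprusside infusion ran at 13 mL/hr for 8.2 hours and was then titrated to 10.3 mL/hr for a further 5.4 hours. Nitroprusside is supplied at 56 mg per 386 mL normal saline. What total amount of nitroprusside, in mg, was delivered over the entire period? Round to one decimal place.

Concentration = 56 mg ÷ 386 mL = 0.1450777 mg/mL
Stage 1: 13 mL/hr × 8.2 hr = 106.6 mL → 106.6 mL × 0.1450777 mg/mL = 15.46528 mg
Stage 2: 10.3 mL/hr × 5.4 hr = 55.62 mL → 55.62 mL × 0.1450777 mg/mL = 8.069223 mg
Total = 15.46528 + 8.069223 = 23.53451 mg

23.5 mg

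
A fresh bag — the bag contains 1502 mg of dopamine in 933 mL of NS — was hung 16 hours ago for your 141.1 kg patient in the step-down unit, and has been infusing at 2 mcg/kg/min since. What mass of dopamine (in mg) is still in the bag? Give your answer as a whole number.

Dose = 2 mcg/kg/min × 141.1 kg = 282.2 mcg/min
282.2 mcg/min × 60 min/hr = 16932 mcg/hr
Concentration = 1502 mg ÷ 933 mL = 1.609861 mg/mL = 1609.861 mcg/mL
Rate = 16932 mcg/hr ÷ 1609.861 mcg/mL = 10.51768 mL/hr
Volume infused = 10.51768 mL/hr × 16 hr = 168.2829 mL
Volume remaining = 933 − 168.2829 = 764.7171 mL
Drug remaining = 764.7171 mL × 1609.861 mcg/mL = 1231088 mcg = 1231.088 mg

1231 mg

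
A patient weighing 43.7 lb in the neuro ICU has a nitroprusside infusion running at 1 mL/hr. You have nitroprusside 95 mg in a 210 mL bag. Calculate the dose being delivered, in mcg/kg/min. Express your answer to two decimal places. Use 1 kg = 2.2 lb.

0.38 mcg/kg/min

Weight = 43.7 lb ÷ 2.2 lb/kg = 19.86364 kg
Concentration = 95 mg ÷ 210 mL = 0.452381 mg/mL = 452.381 mcg/mL
Drug rate = 1 mL/hr × 452.381 mcg/mL = 452.381 mcg/hr
452.381 mcg/hr ÷ 60 min/hr = 7.539683 mcg/min
7.539683 mcg/min ÷ 19.86364 kg = 0.3795721 mcg/kg/min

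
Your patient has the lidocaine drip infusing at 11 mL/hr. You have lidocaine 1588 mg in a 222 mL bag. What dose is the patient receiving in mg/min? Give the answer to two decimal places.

1.31 mg/min

Concentration = 1588 mg ÷ 222 mL = 7.153153 mg/mL
Drug rate = 11 mL/hr × 7.153153 mg/mL = 78.68468 mg/hr
78.68468 mg/hr ÷ 60 min/hr = 1.311411 mg/min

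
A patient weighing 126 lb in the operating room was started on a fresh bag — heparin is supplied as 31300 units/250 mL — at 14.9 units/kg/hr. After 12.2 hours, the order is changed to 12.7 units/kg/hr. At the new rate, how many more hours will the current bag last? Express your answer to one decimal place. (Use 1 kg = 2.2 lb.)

Initial rate:
Weight = 126 lb ÷ 2.2 lb/kg = 57.27273 kg
Dose = 14.9 units/kg/hr × 57.27273 kg = 853.3636 units/hr
Concentration = 31300 units ÷ 250 mL = 125.2 units/mL
Rate = 853.3636 units/hr ÷ 125.2 units/mL = 6.816003 mL/hr
Volume infused so far = 6.816003 mL/hr × 12.2 hr = 83.15524 mL
Volume remaining = 250 − 83.15524 = 166.8448 mL
New rate:
Dose = 12.7 units/kg/hr × 57.27273 kg = 727.3636 units/hr
Rate = 727.3636 units/hr ÷ 125.2 units/mL = 5.809614 mL/hr
Time remaining = 166.8448 mL ÷ 5.809614 mL/hr = 28.71874 hr

28.7 hours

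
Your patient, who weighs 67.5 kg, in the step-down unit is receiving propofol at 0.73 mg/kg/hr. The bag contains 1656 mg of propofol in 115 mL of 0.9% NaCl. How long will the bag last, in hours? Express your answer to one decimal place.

33.6 hours

Dose = 0.73 mg/kg/hr × 67.5 kg = 49.275 mg/hr
Concentration = 1656 mg ÷ 115 mL = 14.4 mg/mL
Rate = 49.275 mg/hr ÷ 14.4 mg/mL = 3.421875 mL/hr
Duration = 115 mL ÷ 3.421875 mL/hr = 33.60731 hr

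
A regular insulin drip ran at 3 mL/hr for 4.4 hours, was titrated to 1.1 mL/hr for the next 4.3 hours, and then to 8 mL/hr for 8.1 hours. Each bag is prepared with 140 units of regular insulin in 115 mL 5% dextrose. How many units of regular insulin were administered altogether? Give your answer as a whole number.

101 units

Concentration = 140 units ÷ 115 mL = 1.217391 units/mL
Stage 1: 3 mL/hr × 4.4 hr = 13.2 mL → 13.2 mL × 1.217391 units/mL = 16.06957 units
Stage 2: 1.1 mL/hr × 4.3 hr = 4.73 mL → 4.73 mL × 1.217391 units/mL = 5.758261 units
Stage 3: 8 mL/hr × 8.1 hr = 64.8 mL → 64.8 mL × 1.217391 units/mL = 78.88696 units
Total = 16.06957 + 5.758261 + 78.88696 = 100.7148 units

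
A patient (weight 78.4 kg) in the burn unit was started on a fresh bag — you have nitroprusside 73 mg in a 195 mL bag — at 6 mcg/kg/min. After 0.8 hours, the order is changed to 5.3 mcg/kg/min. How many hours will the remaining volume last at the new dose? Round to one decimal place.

2.0 hours

Initial rate:
Dose = 6 mcg/kg/min × 78.4 kg = 470.4 mcg/min
470.4 mcg/min × 60 min/hr = 28224 mcg/hr
Concentration = 73 mg ÷ 195 mL = 0.374359 mg/mL = 374.359 mcg/mL
Rate = 28224 mcg/hr ÷ 374.359 mcg/mL = 75.39288 mL/hr
Volume infused so far = 75.39288 mL/hr × 0.8 hr = 60.3143 mL
Volume remaining = 195 − 60.3143 = 134.6857 mL
New rate:
Dose = 5.3 mcg/kg/min × 78.4 kg = 415.52 mcg/min
415.52 mcg/min × 60 min/hr = 24931.2 mcg/hr
Rate = 24931.2 mcg/hr ÷ 374.359 mcg/mL = 66.59704 mL/hr
Time remaining = 134.6857 mL ÷ 66.59704 mL/hr = 2.022398 hr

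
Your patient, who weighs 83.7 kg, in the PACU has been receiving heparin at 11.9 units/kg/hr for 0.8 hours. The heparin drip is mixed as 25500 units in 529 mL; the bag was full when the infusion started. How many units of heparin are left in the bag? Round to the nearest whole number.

Dose = 11.9 units/kg/hr × 83.7 kg = 996.03 units/hr
Concentration = 25500 units ÷ 529 mL = 48.20416 units/mL
Rate = 996.03 units/hr ÷ 48.20416 units/mL = 20.66274 mL/hr
Volume infused = 20.66274 mL/hr × 0.8 hr = 16.53019 mL
Volume remaining = 529 − 16.53019 = 512.4698 mL
Drug remaining = 512.4698 mL × 48.20416 units/mL = 24703.18 units

24703 units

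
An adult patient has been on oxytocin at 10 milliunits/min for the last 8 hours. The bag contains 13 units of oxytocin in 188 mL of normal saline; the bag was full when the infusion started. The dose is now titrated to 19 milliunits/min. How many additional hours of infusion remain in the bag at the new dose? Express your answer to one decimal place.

Initial rate:
10 milliunits/min × 60 min/hr = 600 milliunits/hr
Concentration = 13 units ÷ 188 mL = 0.06914894 units/mL = 69.14894 milliunits/mL
Rate = 600 milliunits/hr ÷ 69.14894 milliunits/mL = 8.676923 mL/hr
Volume infused so far = 8.676923 mL/hr × 8 hr = 69.41538 mL
Volume remaining = 188 − 69.41538 = 118.5846 mL
New rate:
19 milliunits/min × 60 min/hr = 1140 milliunits/hr
Rate = 1140 milliunits/hr ÷ 69.14894 milliunits/mL = 16.48615 mL/hr
Time remaining = 118.5846 mL ÷ 16.48615 mL/hr = 7.192982 hr

7.2 hours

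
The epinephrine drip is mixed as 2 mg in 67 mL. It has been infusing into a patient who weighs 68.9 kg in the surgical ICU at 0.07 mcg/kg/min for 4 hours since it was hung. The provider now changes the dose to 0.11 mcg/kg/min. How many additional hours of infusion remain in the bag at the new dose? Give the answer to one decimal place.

1.9 hours

Initial rate:
Dose = 0.07 mcg/kg/min × 68.9 kg = 4.823 mcg/min
4.823 mcg/min × 60 min/hr = 289.38 mcg/hr
Concentration = 2 mg ÷ 67 mL = 0.02985075 mg/mL = 29.85075 mcg/mL
Rate = 289.38 mcg/hr ÷ 29.85075 mcg/mL = 9.69423 mL/hr
Volume infused so far = 9.69423 mL/hr × 4 hr = 38.77692 mL
Volume remaining = 67 − 38.77692 = 28.22308 mL
New rate:
Dose = 0.11 mcg/kg/min × 68.9 kg = 7.579 mcg/min
7.579 mcg/min × 60 min/hr = 454.74 mcg/hr
Rate = 454.74 mcg/hr ÷ 29.85075 mcg/mL = 15.23379 mL/hr
Time remaining = 28.22308 mL ÷ 15.23379 mL/hr = 1.852663 hr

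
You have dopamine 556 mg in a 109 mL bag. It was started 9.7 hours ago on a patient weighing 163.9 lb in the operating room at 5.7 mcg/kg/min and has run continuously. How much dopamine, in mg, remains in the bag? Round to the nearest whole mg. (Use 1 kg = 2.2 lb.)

309 mg

Weight = 163.9 lb ÷ 2.2 lb/kg = 74.5 kg
Dose = 5.7 mcg/kg/min × 74.5 kg = 424.65 mcg/min
424.65 mcg/min × 60 min/hr = 25479 mcg/hr
Concentration = 556 mg ÷ 109 mL = 5.100917 mg/mL = 5100.917 mcg/mL
Rate = 25479 mcg/hr ÷ 5100.917 mcg/mL = 4.994984 mL/hr
Volume infused = 4.994984 mL/hr × 9.7 hr = 48.45134 mL
Volume remaining = 109 − 48.45134 = 60.54866 mL
Drug remaining = 60.54866 mL × 5100.917 mcg/mL = 308853.7 mcg = 308.8537 mg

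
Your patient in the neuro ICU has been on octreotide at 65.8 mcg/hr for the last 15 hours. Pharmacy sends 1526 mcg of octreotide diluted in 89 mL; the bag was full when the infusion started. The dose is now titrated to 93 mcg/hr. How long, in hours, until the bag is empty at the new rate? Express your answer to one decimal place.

Initial rate:
Concentration = 1526 mcg ÷ 89 mL = 17.14607 mcg/mL
Rate = 65.8 mcg/hr ÷ 17.14607 mcg/mL = 3.837615 mL/hr
Volume infused so far = 3.837615 mL/hr × 15 hr = 57.56422 mL
Volume remaining = 89 − 57.56422 = 31.43578 mL
New rate:
Rate = 93 mcg/hr ÷ 17.14607 mcg/mL = 5.423984 mL/hr
Time remaining = 31.43578 mL ÷ 5.423984 mL/hr = 5.795699 hr

5.8 hours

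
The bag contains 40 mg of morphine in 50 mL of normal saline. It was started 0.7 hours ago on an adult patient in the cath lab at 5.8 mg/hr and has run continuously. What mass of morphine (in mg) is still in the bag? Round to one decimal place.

Concentration = 40 mg ÷ 50 mL = 0.8 mg/mL
Rate = 5.8 mg/hr ÷ 0.8 mg/mL = 7.25 mL/hr
Volume infused = 7.25 mL/hr × 0.7 hr = 5.075 mL
Volume remaining = 50 − 5.075 = 44.925 mL
Drug remaining = 44.925 mL × 0.8 mg/mL = 35.94 mg

35.9 mg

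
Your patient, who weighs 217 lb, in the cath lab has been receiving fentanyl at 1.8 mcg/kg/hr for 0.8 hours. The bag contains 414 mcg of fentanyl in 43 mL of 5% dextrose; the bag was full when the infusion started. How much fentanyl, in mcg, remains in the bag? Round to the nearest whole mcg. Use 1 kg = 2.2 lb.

Weight = 217 lb ÷ 2.2 lb/kg = 98.63636 kg
Dose = 1.8 mcg/kg/hr × 98.63636 kg = 177.5455 mcg/hr
Concentration = 414 mcg ÷ 43 mL = 9.627907 mcg/mL
Rate = 177.5455 mcg/hr ÷ 9.627907 mcg/mL = 18.44071 mL/hr
Volume infused = 18.44071 mL/hr × 0.8 hr = 14.75257 mL
Volume remaining = 43 − 14.75257 = 28.24743 mL
Drug remaining = 28.24743 mL × 9.627907 mcg/mL = 271.9636 mcg

272 mcg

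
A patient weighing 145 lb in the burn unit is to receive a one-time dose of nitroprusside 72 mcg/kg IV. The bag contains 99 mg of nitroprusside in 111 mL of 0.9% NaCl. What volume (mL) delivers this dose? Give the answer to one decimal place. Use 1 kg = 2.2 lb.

Weight = 145 lb ÷ 2.2 lb/kg = 65.90909 kg
Dose = 72 mcg/kg × 65.90909 kg = 4745.455 mcg
Concentration = 99 mg ÷ 111 mL = 0.8918919 mg/mL = 891.8919 mcg/mL
Volume = 4745.455 mcg ÷ 891.8919 mcg/mL = 5.320661 mL

5.3 mL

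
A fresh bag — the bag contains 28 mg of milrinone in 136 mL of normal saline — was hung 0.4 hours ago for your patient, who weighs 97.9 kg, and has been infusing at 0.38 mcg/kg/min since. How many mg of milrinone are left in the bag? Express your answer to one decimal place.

27.1 mg

Dose = 0.38 mcg/kg/min × 97.9 kg = 37.202 mcg/min
37.202 mcg/min × 60 min/hr = 2232.12 mcg/hr
Concentration = 28 mg ÷ 136 mL = 0.2058824 mg/mL = 205.8824 mcg/mL
Rate = 2232.12 mcg/hr ÷ 205.8824 mcg/mL = 10.84173 mL/hr
Volume infused = 10.84173 mL/hr × 0.4 hr = 4.33669 mL
Volume remaining = 136 − 4.33669 = 131.6633 mL
Drug remaining = 131.6633 mL × 205.8824 mcg/mL = 27107.15 mcg = 27.10715 mg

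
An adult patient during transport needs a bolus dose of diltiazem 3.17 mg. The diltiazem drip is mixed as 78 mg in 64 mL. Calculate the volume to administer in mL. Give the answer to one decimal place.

2.6 mL

Concentration = 78 mg ÷ 64 mL = 1.21875 mg/mL
Volume = 3.17 mg ÷ 1.21875 mg/mL = 2.601026 mL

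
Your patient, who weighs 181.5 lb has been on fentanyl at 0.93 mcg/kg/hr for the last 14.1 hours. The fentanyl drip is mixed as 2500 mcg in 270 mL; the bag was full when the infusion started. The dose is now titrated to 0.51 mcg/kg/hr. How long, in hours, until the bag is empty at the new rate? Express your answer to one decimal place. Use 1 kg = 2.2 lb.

Initial rate:
Weight = 181.5 lb ÷ 2.2 lb/kg = 82.5 kg
Dose = 0.93 mcg/kg/hr × 82.5 kg = 76.725 mcg/hr
Concentration = 2500 mcg ÷ 270 mL = 9.259259 mcg/mL
Rate = 76.725 mcg/hr ÷ 9.259259 mcg/mL = 8.2863 mL/hr
Volume infused so far = 8.2863 mL/hr × 14.1 hr = 116.8368 mL
Volume remaining = 270 − 116.8368 = 153.1632 mL
New rate:
Dose = 0.51 mcg/kg/hr × 82.5 kg = 42.075 mcg/hr
Rate = 42.075 mcg/hr ÷ 9.259259 mcg/mL = 4.5441 mL/hr
Time remaining = 153.1632 mL ÷ 4.5441 mL/hr = 33.70594 hr

33.7 hours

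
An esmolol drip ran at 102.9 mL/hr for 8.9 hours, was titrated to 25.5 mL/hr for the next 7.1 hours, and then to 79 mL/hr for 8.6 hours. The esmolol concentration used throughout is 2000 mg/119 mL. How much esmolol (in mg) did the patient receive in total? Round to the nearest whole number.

Concentration = 2000 mg ÷ 119 mL = 16.80672 mg/mL
Stage 1: 102.9 mL/hr × 8.9 hr = 915.81 mL → 915.81 mL × 16.80672 mg/mL = 15391.76 mg
Stage 2: 25.5 mL/hr × 7.1 hr = 181.05 mL → 181.05 mL × 16.80672 mg/mL = 3042.857 mg
Stage 3: 79 mL/hr × 8.6 hr = 679.4 mL → 679.4 mL × 16.80672 mg/mL = 11418.49 mg
Total = 15391.76 + 3042.857 + 11418.49 = 29853.11 mg

29853 mg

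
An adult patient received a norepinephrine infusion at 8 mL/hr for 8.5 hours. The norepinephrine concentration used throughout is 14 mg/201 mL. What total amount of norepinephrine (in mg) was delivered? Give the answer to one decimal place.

Concentration = 14 mg ÷ 201 mL = 0.06965174 mg/mL = 69.65174 mcg/mL
Drug rate = 8 mL/hr × 69.65174 mcg/mL = 557.2139 mcg/hr
Total = 557.2139 mcg/hr × 8.5 hr = 4736.318 mcg = 4.736318 mg

4.7 mg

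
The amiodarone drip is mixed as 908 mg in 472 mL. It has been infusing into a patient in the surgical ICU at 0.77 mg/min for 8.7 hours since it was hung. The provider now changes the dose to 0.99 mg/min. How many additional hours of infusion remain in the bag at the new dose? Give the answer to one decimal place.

Initial rate:
0.77 mg/min × 60 min/hr = 46.2 mg/hr
Concentration = 908 mg ÷ 472 mL = 1.923729 mg/mL
Rate = 46.2 mg/hr ÷ 1.923729 mg/mL = 24.01586 mL/hr
Volume infused so far = 24.01586 mL/hr × 8.7 hr = 208.938 mL
Volume remaining = 472 − 208.938 = 263.062 mL
New rate:
0.99 mg/min × 60 min/hr = 59.4 mg/hr
Rate = 59.4 mg/hr ÷ 1.923729 mg/mL = 30.87753 mL/hr
Time remaining = 263.062 mL ÷ 30.87753 mL/hr = 8.519529 hr

8.5 hours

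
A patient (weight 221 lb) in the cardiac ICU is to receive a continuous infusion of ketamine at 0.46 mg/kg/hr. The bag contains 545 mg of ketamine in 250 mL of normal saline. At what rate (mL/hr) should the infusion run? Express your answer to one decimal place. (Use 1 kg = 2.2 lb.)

21.2 mL/hr

Weight = 221 lb ÷ 2.2 lb/kg = 100.4545 kg
Dose = 0.46 mg/kg/hr × 100.4545 kg = 46.20909 mg/hr
Concentration = 545 mg ÷ 250 mL = 2.18 mg/mL
Rate = 46.20909 mg/hr ÷ 2.18 mg/mL = 21.19683 mL/hr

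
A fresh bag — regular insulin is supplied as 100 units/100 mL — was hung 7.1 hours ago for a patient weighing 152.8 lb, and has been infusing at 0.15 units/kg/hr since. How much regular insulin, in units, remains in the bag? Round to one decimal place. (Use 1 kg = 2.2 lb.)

26.0 units

Weight = 152.8 lb ÷ 2.2 lb/kg = 69.45455 kg
Dose = 0.15 units/kg/hr × 69.45455 kg = 10.41818 units/hr
Concentration = 100 units ÷ 100 mL = 1 units/mL
Rate = 10.41818 units/hr ÷ 1 units/mL = 10.41818 mL/hr
Volume infused = 10.41818 mL/hr × 7.1 hr = 73.96909 mL
Volume remaining = 100 − 73.96909 = 26.03091 mL
Drug remaining = 26.03091 mL × 1 units/mL = 26.03091 units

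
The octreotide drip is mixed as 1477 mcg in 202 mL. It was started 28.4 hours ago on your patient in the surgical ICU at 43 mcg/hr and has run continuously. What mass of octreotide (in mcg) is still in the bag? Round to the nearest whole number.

Concentration = 1477 mcg ÷ 202 mL = 7.311881 mcg/mL
Rate = 43 mcg/hr ÷ 7.311881 mcg/mL = 5.88084 mL/hr
Volume infused = 5.88084 mL/hr × 28.4 hr = 167.0158 mL
Volume remaining = 202 − 167.0158 = 34.98416 mL
Drug remaining = 34.98416 mL × 7.311881 mcg/mL = 255.8 mcg

256 mcg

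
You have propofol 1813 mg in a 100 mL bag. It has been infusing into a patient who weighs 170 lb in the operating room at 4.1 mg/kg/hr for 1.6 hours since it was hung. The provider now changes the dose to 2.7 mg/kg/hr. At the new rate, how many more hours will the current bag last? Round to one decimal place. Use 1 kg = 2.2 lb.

Initial rate:
Weight = 170 lb ÷ 2.2 lb/kg = 77.27273 kg
Dose = 4.1 mg/kg/hr × 77.27273 kg = 316.8182 mg/hr
Concentration = 1813 mg ÷ 100 mL = 18.13 mg/mL
Rate = 316.8182 mg/hr ÷ 18.13 mg/mL = 17.4748 mL/hr
Volume infused so far = 17.4748 mL/hr × 1.6 hr = 27.95969 mL
Volume remaining = 100 − 27.95969 = 72.04031 mL
New rate:
Dose = 2.7 mg/kg/hr × 77.27273 kg = 208.6364 mg/hr
Rate = 208.6364 mg/hr ÷ 18.13 mg/mL = 11.5078 mL/hr
Time remaining = 72.04031 mL ÷ 11.5078 mL/hr = 6.260131 hr

6.3 hours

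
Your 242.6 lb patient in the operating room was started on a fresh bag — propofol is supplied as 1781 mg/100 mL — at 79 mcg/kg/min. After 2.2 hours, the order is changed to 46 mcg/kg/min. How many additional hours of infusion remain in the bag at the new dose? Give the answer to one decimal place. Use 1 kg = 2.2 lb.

2.1 hours

Initial rate:
Weight = 242.6 lb ÷ 2.2 lb/kg = 110.2727 kg
Dose = 79 mcg/kg/min × 110.2727 kg = 8711.545 mcg/min
8711.545 mcg/min × 60 min/hr = 522692.7 mcg/hr
Concentration = 1781 mg ÷ 100 mL = 17.81 mg/mL = 17810 mcg/mL
Rate = 522692.7 mcg/hr ÷ 17810 mcg/mL = 29.34827 mL/hr
Volume infused so far = 29.34827 mL/hr × 2.2 hr = 64.5662 mL
Volume remaining = 100 − 64.5662 = 35.4338 mL
New rate:
Dose = 46 mcg/kg/min × 110.2727 kg = 5072.545 mcg/min
5072.545 mcg/min × 60 min/hr = 304352.7 mcg/hr
Rate = 304352.7 mcg/hr ÷ 17810 mcg/mL = 17.08887 mL/hr
Time remaining = 35.4338 mL ÷ 17.08887 mL/hr = 2.073502 hr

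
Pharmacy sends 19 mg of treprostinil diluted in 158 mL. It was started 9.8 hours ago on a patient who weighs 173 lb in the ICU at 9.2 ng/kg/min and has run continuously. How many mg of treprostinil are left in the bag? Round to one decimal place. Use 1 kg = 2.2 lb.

18.6 mg

Weight = 173 lb ÷ 2.2 lb/kg = 78.63636 kg
Dose = 9.2 ng/kg/min × 78.63636 kg = 723.4545 ng/min
723.4545 ng/min × 60 min/hr = 43407.27 ng/hr
Concentration = 19 mg ÷ 158 mL = 0.1202532 mg/mL = 120253.2 ng/mL
Rate = 43407.27 ng/hr ÷ 120253.2 ng/mL = 0.3609657 mL/hr
Volume infused = 0.3609657 mL/hr × 9.8 hr = 3.537464 mL
Volume remaining = 158 − 3.537464 = 154.4625 mL
Drug remaining = 154.4625 mL × 120253.2 ng/mL = 18574609 ng = 18.57461 mg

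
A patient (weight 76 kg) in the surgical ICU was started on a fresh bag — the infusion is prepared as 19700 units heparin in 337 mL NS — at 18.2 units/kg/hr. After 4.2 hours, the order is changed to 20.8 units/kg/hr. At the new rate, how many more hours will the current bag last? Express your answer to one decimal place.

Initial rate:
Dose = 18.2 units/kg/hr × 76 kg = 1383.2 units/hr
Concentration = 19700 units ÷ 337 mL = 58.45697 units/mL
Rate = 1383.2 units/hr ÷ 58.45697 units/mL = 23.66185 mL/hr
Volume infused so far = 23.66185 mL/hr × 4.2 hr = 99.37976 mL
Volume remaining = 337 − 99.37976 = 237.6202 mL
New rate:
Dose = 20.8 units/kg/hr × 76 kg = 1580.8 units/hr
Rate = 1580.8 units/hr ÷ 58.45697 units/mL = 27.04211 mL/hr
Time remaining = 237.6202 mL ÷ 27.04211 mL/hr = 8.787045 hr

8.8 hours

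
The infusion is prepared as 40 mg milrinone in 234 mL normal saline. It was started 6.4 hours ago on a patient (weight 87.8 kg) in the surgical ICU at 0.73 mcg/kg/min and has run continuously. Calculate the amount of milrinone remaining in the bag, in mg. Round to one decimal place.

Dose = 0.73 mcg/kg/min × 87.8 kg = 64.094 mcg/min
64.094 mcg/min × 60 min/hr = 3845.64 mcg/hr
Concentration = 40 mg ÷ 234 mL = 0.1709402 mg/mL = 170.9402 mcg/mL
Rate = 3845.64 mcg/hr ÷ 170.9402 mcg/mL = 22.49699 mL/hr
Volume infused = 22.49699 mL/hr × 6.4 hr = 143.9808 mL
Volume remaining = 234 − 143.9808 = 90.01924 mL
Drug remaining = 90.01924 mL × 170.9402 mcg/mL = 15387.9 mcg = 15.3879 mg

15.4 mg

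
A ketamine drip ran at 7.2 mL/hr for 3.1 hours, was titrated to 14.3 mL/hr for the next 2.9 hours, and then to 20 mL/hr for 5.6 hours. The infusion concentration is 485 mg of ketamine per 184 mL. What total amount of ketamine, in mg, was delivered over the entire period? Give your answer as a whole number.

Concentration = 485 mg ÷ 184 mL = 2.63587 mg/mL
Stage 1: 7.2 mL/hr × 3.1 hr = 22.32 mL → 22.32 mL × 2.63587 mg/mL = 58.83261 mg
Stage 2: 14.3 mL/hr × 2.9 hr = 41.47 mL → 41.47 mL × 2.63587 mg/mL = 109.3095 mg
Stage 3: 20 mL/hr × 5.6 hr = 112 mL → 112 mL × 2.63587 mg/mL = 295.2174 mg
Total = 58.83261 + 109.3095 + 295.2174 = 463.3595 mg

463 mg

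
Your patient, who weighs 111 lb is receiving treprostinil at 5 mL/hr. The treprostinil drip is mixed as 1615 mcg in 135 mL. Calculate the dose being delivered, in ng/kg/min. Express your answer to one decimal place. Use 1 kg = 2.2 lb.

19.8 ng/kg/min

Weight = 111 lb ÷ 2.2 lb/kg = 50.45455 kg
Concentration = 1615 mcg ÷ 135 mL = 11.96296 mcg/mL = 11962.96 ng/mL
Drug rate = 5 mL/hr × 11962.96 ng/mL = 59814.81 ng/hr
59814.81 ng/hr ÷ 60 min/hr = 996.9136 ng/min
996.9136 ng/min ÷ 50.45455 kg = 19.75865 ng/kg/min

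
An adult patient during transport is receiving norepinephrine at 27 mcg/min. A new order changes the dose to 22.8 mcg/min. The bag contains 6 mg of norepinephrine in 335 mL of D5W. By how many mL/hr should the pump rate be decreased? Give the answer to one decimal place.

At the current dose:
27 mcg/min × 60 min/hr = 1620 mcg/hr
Concentration = 6 mg ÷ 335 mL = 0.01791045 mg/mL = 17.91045 mcg/mL
Rate = 1620 mcg/hr ÷ 17.91045 mcg/mL = 90.45 mL/hr
At the new dose:
22.8 mcg/min × 60 min/hr = 1368 mcg/hr
Rate = 1368 mcg/hr ÷ 17.91045 mcg/mL = 76.38 mL/hr
Change = 76.38 − 90.45 = -14.07 mL/hr → 14.07 mL/hr decrease

14.1 mL/hr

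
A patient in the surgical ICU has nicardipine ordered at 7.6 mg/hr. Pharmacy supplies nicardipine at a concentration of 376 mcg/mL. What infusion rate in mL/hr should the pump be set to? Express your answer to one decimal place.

20.2 mL/hr

Concentration = 376 mcg/mL = 0.376 mg/mL
Rate = 7.6 mg/hr ÷ 0.376 mg/mL = 20.21277 mL/hr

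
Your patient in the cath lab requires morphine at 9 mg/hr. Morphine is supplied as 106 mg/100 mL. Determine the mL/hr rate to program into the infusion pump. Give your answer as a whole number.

Concentration = 106 mg ÷ 100 mL = 1.06 mg/mL
Rate = 9 mg/hr ÷ 1.06 mg/mL = 8.490566 mL/hr

8 mL/hr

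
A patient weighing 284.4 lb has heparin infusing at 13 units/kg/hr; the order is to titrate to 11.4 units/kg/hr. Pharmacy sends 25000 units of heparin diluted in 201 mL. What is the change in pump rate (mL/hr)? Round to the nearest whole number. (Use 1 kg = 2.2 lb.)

At the current dose:
Weight = 284.4 lb ÷ 2.2 lb/kg = 129.2727 kg
Dose = 13 units/kg/hr × 129.2727 kg = 1680.545 units/hr
Concentration = 25000 units ÷ 201 mL = 124.3781 units/mL
Rate = 1680.545 units/hr ÷ 124.3781 units/mL = 13.51159 mL/hr
At the new dose:
Dose = 11.4 units/kg/hr × 129.2727 kg = 1473.709 units/hr
Rate = 1473.709 units/hr ÷ 124.3781 units/mL = 11.84862 mL/hr
Change = 11.84862 − 13.51159 = -1.662964 mL/hr → 1.662964 mL/hr decrease

2 mL/hr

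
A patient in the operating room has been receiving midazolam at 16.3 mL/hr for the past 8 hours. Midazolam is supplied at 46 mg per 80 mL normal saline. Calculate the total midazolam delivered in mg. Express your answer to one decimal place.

Concentration = 46 mg ÷ 80 mL = 0.575 mg/mL
Drug rate = 16.3 mL/hr × 0.575 mg/mL = 9.3725 mg/hr
Total = 9.3725 mg/hr × 8 hr = 74.98 mg

75.0 mg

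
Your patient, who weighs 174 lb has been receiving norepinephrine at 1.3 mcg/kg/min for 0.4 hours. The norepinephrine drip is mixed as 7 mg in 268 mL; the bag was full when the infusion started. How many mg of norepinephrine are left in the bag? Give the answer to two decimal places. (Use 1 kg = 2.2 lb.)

4.53 mg

Weight = 174 lb ÷ 2.2 lb/kg = 79.09091 kg
Dose = 1.3 mcg/kg/min × 79.09091 kg = 102.8182 mcg/min
102.8182 mcg/min × 60 min/hr = 6169.091 mcg/hr
Concentration = 7 mg ÷ 268 mL = 0.0261194 mg/mL = 26.1194 mcg/mL
Rate = 6169.091 mcg/hr ÷ 26.1194 mcg/mL = 236.1881 mL/hr
Volume infused = 236.1881 mL/hr × 0.4 hr = 94.47522 mL
Volume remaining = 268 − 94.47522 = 173.5248 mL
Drug remaining = 173.5248 mL × 26.1194 mcg/mL = 4532.364 mcg = 4.532364 mg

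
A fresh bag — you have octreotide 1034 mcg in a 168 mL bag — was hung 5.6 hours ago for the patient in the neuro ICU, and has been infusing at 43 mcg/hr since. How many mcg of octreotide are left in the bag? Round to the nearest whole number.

Concentration = 1034 mcg ÷ 168 mL = 6.154762 mcg/mL
Rate = 43 mcg/hr ÷ 6.154762 mcg/mL = 6.98646 mL/hr
Volume infused = 6.98646 mL/hr × 5.6 hr = 39.12418 mL
Volume remaining = 168 − 39.12418 = 128.8758 mL
Drug remaining = 128.8758 mL × 6.154762 mcg/mL = 793.2 mcg

793 mcg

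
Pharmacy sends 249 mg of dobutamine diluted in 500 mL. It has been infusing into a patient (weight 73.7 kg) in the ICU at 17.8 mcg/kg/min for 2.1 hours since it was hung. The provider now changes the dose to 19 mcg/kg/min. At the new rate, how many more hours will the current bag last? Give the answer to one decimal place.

Initial rate:
Dose = 17.8 mcg/kg/min × 73.7 kg = 1311.86 mcg/min
1311.86 mcg/min × 60 min/hr = 78711.6 mcg/hr
Concentration = 249 mg ÷ 500 mL = 0.498 mg/mL = 498 mcg/mL
Rate = 78711.6 mcg/hr ÷ 498 mcg/mL = 158.0554 mL/hr
Volume infused so far = 158.0554 mL/hr × 2.1 hr = 331.9164 mL
Volume remaining = 500 − 331.9164 = 168.0836 mL
New rate:
Dose = 19 mcg/kg/min × 73.7 kg = 1400.3 mcg/min
1400.3 mcg/min × 60 min/hr = 84018 mcg/hr
Rate = 84018 mcg/hr ÷ 498 mcg/mL = 168.7108 mL/hr
Time remaining = 168.0836 mL ÷ 168.7108 mL/hr = 0.9962822 hr

1.0 hours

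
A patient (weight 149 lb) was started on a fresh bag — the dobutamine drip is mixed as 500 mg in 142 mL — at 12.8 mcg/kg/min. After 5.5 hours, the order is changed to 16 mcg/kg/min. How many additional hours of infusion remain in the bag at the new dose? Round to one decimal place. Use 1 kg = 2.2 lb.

3.3 hours

Initial rate:
Weight = 149 lb ÷ 2.2 lb/kg = 67.72727 kg
Dose = 12.8 mcg/kg/min × 67.72727 kg = 866.9091 mcg/min
866.9091 mcg/min × 60 min/hr = 52014.55 mcg/hr
Concentration = 500 mg ÷ 142 mL = 3.521127 mg/mL = 3521.127 mcg/mL
Rate = 52014.55 mcg/hr ÷ 3521.127 mcg/mL = 14.77213 mL/hr
Volume infused so far = 14.77213 mL/hr × 5.5 hr = 81.24672 mL
Volume remaining = 142 − 81.24672 = 60.75328 mL
New rate:
Dose = 16 mcg/kg/min × 67.72727 kg = 1083.636 mcg/min
1083.636 mcg/min × 60 min/hr = 65018.18 mcg/hr
Rate = 65018.18 mcg/hr ÷ 3521.127 mcg/mL = 18.46516 mL/hr
Time remaining = 60.75328 mL ÷ 18.46516 mL/hr = 3.290157 hr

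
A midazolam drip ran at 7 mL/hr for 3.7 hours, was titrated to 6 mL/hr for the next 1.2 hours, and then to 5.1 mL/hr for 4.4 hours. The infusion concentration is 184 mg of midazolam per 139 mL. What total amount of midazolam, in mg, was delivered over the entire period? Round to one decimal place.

73.5 mg

Concentration = 184 mg ÷ 139 mL = 1.323741 mg/mL
Stage 1: 7 mL/hr × 3.7 hr = 25.9 mL → 25.9 mL × 1.323741 mg/mL = 34.28489 mg
Stage 2: 6 mL/hr × 1.2 hr = 7.2 mL → 7.2 mL × 1.323741 mg/mL = 9.530935 mg
Stage 3: 5.1 mL/hr × 4.4 hr = 22.44 mL → 22.44 mL × 1.323741 mg/mL = 29.70475 mg
Total = 34.28489 + 9.530935 + 29.70475 = 73.52058 mg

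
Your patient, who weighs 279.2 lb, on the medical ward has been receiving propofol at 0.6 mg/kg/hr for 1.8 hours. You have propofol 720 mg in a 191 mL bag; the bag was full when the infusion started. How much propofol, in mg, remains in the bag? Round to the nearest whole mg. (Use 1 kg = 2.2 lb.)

583 mg

Weight = 279.2 lb ÷ 2.2 lb/kg = 126.9091 kg
Dose = 0.6 mg/kg/hr × 126.9091 kg = 76.14545 mg/hr
Concentration = 720 mg ÷ 191 mL = 3.769634 mg/mL
Rate = 76.14545 mg/hr ÷ 3.769634 mg/mL = 20.1997 mL/hr
Volume infused = 20.1997 mL/hr × 1.8 hr = 36.35945 mL
Volume remaining = 191 − 36.35945 = 154.6405 mL
Drug remaining = 154.6405 mL × 3.769634 mg/mL = 582.9382 mg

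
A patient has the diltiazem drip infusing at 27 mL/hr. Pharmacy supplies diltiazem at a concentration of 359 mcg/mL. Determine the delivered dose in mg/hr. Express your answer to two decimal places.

9.69 mg/hr

Concentration = 359 mcg/mL = 0.359 mg/mL
Drug rate = 27 mL/hr × 0.359 mg/mL = 9.693 mg/hr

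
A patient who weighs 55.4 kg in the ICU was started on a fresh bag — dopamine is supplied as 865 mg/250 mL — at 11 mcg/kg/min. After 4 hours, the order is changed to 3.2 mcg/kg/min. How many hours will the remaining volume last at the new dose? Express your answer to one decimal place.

67.6 hours

Initial rate:
Dose = 11 mcg/kg/min × 55.4 kg = 609.4 mcg/min
609.4 mcg/min × 60 min/hr = 36564 mcg/hr
Concentration = 865 mg ÷ 250 mL = 3.46 mg/mL = 3460 mcg/mL
Rate = 36564 mcg/hr ÷ 3460 mcg/mL = 10.56763 mL/hr
Volume infused so far = 10.56763 mL/hr × 4 hr = 42.27052 mL
Volume remaining = 250 − 42.27052 = 207.7295 mL
New rate:
Dose = 3.2 mcg/kg/min × 55.4 kg = 177.28 mcg/min
177.28 mcg/min × 60 min/hr = 10636.8 mcg/hr
Rate = 10636.8 mcg/hr ÷ 3460 mcg/mL = 3.07422 mL/hr
Time remaining = 207.7295 mL ÷ 3.07422 mL/hr = 67.57145 hr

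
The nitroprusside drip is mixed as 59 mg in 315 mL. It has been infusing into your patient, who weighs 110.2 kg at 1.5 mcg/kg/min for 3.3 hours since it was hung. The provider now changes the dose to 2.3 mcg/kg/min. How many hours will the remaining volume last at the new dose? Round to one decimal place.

1.7 hours

Initial rate:
Dose = 1.5 mcg/kg/min × 110.2 kg = 165.3 mcg/min
165.3 mcg/min × 60 min/hr = 9918 mcg/hr
Concentration = 59 mg ÷ 315 mL = 0.1873016 mg/mL = 187.3016 mcg/mL
Rate = 9918 mcg/hr ÷ 187.3016 mcg/mL = 52.95203 mL/hr
Volume infused so far = 52.95203 mL/hr × 3.3 hr = 174.7417 mL
Volume remaining = 315 − 174.7417 = 140.2583 mL
New rate:
Dose = 2.3 mcg/kg/min × 110.2 kg = 253.46 mcg/min
253.46 mcg/min × 60 min/hr = 15207.6 mcg/hr
Rate = 15207.6 mcg/hr ÷ 187.3016 mcg/mL = 81.19312 mL/hr
Time remaining = 140.2583 mL ÷ 81.19312 mL/hr = 1.727465 hr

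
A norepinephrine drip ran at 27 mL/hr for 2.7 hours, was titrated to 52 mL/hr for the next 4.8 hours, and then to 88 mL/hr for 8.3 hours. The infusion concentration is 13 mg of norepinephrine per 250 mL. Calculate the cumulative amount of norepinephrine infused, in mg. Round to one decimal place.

Concentration = 13 mg ÷ 250 mL = 0.052 mg/mL
Stage 1: 27 mL/hr × 2.7 hr = 72.9 mL → 72.9 mL × 0.052 mg/mL = 3.7908 mg
Stage 2: 52 mL/hr × 4.8 hr = 249.6 mL → 249.6 mL × 0.052 mg/mL = 12.9792 mg
Stage 3: 88 mL/hr × 8.3 hr = 730.4 mL → 730.4 mL × 0.052 mg/mL = 37.9808 mg
Total = 3.7908 + 12.9792 + 37.9808 = 54.7508 mg

54.8 mg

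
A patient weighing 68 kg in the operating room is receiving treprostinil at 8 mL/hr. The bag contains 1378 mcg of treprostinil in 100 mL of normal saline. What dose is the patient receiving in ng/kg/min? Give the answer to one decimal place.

Concentration = 1378 mcg ÷ 100 mL = 13.78 mcg/mL = 13780 ng/mL
Drug rate = 8 mL/hr × 13780 ng/mL = 110240 ng/hr
110240 ng/hr ÷ 60 min/hr = 1837.333 ng/min
1837.333 ng/min ÷ 68 kg = 27.01961 ng/kg/min

27.0 ng/kg/min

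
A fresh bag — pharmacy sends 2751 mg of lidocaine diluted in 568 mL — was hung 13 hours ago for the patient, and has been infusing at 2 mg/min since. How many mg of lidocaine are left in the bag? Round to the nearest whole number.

2 mg/min × 60 min/hr = 120 mg/hr
Concentration = 2751 mg ÷ 568 mL = 4.84331 mg/mL
Rate = 120 mg/hr ÷ 4.84331 mg/mL = 24.77644 mL/hr
Volume infused = 24.77644 mL/hr × 13 hr = 322.0938 mL
Volume remaining = 568 − 322.0938 = 245.9062 mL
Drug remaining = 245.9062 mL × 4.84331 mg/mL = 1191 mg

1191 mg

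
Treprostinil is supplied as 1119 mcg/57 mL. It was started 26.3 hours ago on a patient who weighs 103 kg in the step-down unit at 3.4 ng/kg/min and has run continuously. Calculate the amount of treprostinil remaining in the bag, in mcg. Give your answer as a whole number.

Dose = 3.4 ng/kg/min × 103 kg = 350.2 ng/min
350.2 ng/min × 60 min/hr = 21012 ng/hr
Concentration = 1119 mcg ÷ 57 mL = 19.63158 mcg/mL = 19631.58 ng/mL
Rate = 21012 ng/hr ÷ 19631.58 ng/mL = 1.070316 mL/hr
Volume infused = 1.070316 mL/hr × 26.3 hr = 28.14932 mL
Volume remaining = 57 − 28.14932 = 28.85068 mL
Drug remaining = 28.85068 mL × 19631.58 ng/mL = 566384.4 ng = 566.3844 mcg

566 mcg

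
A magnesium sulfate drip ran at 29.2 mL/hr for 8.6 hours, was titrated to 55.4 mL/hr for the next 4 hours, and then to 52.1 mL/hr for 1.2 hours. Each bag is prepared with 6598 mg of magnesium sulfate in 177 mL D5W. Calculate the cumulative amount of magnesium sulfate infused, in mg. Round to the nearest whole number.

Concentration = 6598 mg ÷ 177 mL = 37.27684 mg/mL
Stage 1: 29.2 mL/hr × 8.6 hr = 251.12 mL → 251.12 mL × 37.27684 mg/mL = 9360.959 mg
Stage 2: 55.4 mL/hr × 4 hr = 221.6 mL → 221.6 mL × 37.27684 mg/mL = 8260.547 mg
Stage 3: 52.1 mL/hr × 1.2 hr = 62.52 mL → 62.52 mL × 37.27684 mg/mL = 2330.548 mg
Total = 9360.959 + 8260.547 + 2330.548 = 19952.05 mg

19952 mg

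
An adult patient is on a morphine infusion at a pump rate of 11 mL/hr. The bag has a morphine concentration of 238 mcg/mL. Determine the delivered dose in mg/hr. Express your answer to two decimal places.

Concentration = 238 mcg/mL = 0.238 mg/mL
Drug rate = 11 mL/hr × 0.238 mg/mL = 2.618 mg/hr

2.62 mg/hr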